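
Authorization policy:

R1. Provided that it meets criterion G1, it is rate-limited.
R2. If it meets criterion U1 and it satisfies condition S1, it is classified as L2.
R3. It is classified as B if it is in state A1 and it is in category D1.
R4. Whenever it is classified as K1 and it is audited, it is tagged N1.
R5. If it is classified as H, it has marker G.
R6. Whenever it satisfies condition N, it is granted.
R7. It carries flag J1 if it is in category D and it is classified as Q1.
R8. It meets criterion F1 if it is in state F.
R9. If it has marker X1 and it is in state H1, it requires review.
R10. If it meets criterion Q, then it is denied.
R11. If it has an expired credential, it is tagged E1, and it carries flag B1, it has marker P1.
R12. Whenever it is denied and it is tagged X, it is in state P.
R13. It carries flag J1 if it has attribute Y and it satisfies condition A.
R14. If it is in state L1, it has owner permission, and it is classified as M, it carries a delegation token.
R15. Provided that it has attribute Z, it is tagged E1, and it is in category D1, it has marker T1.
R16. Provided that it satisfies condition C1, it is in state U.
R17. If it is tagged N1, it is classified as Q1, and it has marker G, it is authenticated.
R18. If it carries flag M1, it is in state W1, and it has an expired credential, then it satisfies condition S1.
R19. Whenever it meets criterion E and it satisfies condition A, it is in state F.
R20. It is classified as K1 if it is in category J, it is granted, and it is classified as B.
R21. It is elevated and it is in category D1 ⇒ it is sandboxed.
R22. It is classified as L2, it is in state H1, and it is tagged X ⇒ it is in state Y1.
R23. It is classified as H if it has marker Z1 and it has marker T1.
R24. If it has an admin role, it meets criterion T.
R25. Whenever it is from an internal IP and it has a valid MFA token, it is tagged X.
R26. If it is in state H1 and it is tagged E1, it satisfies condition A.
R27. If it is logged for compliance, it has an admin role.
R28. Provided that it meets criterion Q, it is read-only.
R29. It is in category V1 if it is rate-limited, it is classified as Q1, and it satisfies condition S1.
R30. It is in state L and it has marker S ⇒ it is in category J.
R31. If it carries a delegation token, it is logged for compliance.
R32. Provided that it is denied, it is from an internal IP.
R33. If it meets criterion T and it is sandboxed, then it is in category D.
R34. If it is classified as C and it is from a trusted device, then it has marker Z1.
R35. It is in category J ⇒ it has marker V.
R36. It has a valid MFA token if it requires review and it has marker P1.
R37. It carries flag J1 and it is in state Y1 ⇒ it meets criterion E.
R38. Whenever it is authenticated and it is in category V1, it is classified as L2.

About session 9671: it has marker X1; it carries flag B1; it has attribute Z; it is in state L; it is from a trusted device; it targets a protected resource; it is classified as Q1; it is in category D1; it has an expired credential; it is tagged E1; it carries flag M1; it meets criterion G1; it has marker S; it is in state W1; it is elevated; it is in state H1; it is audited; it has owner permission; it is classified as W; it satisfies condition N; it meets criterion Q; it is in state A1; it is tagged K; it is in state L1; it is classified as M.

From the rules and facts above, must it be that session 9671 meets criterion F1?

No

Forward chaining from the given facts derives: is rate-limited, is classified as B, is granted, requires review, is denied, has marker P1, carries a delegation token, has marker T1, satisfies condition S1, is sandboxed, satisfies condition A, is read-only, is in category V1, is in category J, is logged for compliance, is from an internal IP, has marker V, has a valid MFA token, is classified as K1, is tagged X, has an admin role, is tagged N1, is in state P, meets criterion T, is in category D, carries flag J1.
The only rule concluding "it meets criterion F1" is R8, which needs "it is in state F"; that is never established.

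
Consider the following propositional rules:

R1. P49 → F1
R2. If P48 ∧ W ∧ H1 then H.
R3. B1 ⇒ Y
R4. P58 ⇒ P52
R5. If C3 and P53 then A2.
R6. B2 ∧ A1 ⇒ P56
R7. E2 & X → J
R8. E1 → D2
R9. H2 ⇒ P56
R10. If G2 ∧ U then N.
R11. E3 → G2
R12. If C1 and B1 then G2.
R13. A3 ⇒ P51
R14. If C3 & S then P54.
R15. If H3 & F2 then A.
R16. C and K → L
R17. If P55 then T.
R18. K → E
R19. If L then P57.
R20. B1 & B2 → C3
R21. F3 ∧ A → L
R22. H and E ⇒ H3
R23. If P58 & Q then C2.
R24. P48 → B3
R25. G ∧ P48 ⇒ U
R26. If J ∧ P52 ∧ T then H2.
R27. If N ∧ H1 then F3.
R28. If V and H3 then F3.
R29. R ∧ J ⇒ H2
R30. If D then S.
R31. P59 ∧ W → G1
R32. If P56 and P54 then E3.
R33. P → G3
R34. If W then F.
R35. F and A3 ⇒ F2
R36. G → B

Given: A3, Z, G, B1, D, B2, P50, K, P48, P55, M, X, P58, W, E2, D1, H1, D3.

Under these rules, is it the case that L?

Yes

H  (by R2: P48, W, H1)
P52  (by R4: P58)
J  (by R7: E2, X)
T  (by R17: P55)
E  (by R18: K)
C3  (by R20: B1, B2)
H3  (by R22: H, E)
U  (by R25: G, P48)
H2  (by R26: J, P52, T)
S  (by R30: D)
F  (by R34: W)
F2  (by R35: F, A3)
P56  (by R9: H2)
P54  (by R14: C3, S)
A  (by R15: H3, F2)
E3  (by R32: P56, P54)
G2  (by R11: E3)
N  (by R10: G2, U)
F3  (by R27: N, H1)
L  (by R21: F3, A)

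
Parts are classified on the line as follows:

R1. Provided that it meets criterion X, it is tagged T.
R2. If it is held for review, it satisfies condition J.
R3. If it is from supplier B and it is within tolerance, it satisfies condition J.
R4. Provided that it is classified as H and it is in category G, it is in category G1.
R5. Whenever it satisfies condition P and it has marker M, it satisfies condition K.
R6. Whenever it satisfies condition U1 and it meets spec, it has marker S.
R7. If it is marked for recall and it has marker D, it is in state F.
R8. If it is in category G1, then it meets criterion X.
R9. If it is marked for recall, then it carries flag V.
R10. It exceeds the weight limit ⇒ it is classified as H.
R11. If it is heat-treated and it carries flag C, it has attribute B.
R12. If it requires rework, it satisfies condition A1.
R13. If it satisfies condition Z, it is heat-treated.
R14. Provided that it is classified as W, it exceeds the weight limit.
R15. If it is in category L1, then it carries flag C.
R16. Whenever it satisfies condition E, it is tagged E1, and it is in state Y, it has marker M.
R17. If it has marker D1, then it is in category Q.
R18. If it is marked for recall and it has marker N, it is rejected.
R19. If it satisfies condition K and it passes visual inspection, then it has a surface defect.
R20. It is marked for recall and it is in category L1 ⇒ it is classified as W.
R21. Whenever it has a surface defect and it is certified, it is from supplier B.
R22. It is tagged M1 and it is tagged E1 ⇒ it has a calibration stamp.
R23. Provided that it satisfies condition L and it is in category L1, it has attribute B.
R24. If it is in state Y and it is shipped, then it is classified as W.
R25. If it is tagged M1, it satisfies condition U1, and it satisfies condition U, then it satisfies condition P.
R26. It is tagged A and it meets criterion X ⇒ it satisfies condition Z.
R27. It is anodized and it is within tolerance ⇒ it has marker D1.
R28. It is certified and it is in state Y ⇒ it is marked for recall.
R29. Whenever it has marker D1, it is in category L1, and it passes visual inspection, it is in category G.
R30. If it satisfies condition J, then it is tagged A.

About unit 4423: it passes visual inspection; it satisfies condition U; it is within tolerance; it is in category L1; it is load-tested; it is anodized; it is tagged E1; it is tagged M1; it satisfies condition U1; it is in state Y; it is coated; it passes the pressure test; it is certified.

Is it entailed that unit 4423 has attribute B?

No

Forward chaining from the given facts derives: carries flag C, has a calibration stamp, satisfies condition P, has marker D1, is marked for recall, is in category G, carries flag V, is in category Q, is classified as W, exceeds the weight limit, is classified as H, is in category G1, meets criterion X, is tagged T.
Rules concluding "it has attribute B": R11 needs "it is heat-treated"; R23 needs "it satisfies condition L" — none of these are established.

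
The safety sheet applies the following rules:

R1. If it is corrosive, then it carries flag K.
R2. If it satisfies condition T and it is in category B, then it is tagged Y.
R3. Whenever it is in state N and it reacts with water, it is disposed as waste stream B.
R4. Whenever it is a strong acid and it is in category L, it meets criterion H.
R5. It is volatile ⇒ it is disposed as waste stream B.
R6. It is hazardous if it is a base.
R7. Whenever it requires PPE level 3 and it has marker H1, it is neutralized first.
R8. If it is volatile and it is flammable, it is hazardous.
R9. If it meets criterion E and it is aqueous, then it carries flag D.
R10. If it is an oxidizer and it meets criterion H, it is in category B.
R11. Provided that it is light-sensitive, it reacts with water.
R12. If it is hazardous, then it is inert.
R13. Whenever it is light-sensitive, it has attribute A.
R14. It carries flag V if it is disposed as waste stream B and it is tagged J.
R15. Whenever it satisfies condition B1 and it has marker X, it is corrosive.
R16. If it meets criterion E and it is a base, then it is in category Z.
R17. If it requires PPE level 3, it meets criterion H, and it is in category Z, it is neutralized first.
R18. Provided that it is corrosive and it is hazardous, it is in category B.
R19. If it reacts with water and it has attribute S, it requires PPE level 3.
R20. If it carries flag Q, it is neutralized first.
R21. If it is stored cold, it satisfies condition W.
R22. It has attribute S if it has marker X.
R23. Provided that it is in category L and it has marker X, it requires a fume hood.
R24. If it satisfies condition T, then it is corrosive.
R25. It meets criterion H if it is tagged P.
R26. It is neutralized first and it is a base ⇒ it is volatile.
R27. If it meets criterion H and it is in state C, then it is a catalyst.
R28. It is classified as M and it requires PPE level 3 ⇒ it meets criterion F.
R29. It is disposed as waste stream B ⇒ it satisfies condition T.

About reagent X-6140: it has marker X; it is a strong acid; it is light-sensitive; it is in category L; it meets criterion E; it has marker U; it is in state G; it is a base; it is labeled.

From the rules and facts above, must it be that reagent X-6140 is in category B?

Yes

By R4 (it is a strong acid, it is in category L): it meets criterion H.
By R6 (it is a base): it is hazardous.
By R11 (it is light-sensitive): it reacts with water.
By R16 (it meets criterion E, it is a base): it is in category Z.
By R22 (it has marker X): it has attribute S.
By R19 (it reacts with water, it has attribute S): it requires PPE level 3.
By R17 (it requires PPE level 3, it meets criterion H, it is in category Z): it is neutralized first.
By R26 (it is neutralized first, it is a base): it is volatile.
By R5 (it is volatile): it is disposed as waste stream B.
By R29 (it is disposed as waste stream B): it satisfies condition T.
By R24 (it satisfies condition T): it is corrosive.
By R18 (it is corrosive, it is hazardous): it is in category B.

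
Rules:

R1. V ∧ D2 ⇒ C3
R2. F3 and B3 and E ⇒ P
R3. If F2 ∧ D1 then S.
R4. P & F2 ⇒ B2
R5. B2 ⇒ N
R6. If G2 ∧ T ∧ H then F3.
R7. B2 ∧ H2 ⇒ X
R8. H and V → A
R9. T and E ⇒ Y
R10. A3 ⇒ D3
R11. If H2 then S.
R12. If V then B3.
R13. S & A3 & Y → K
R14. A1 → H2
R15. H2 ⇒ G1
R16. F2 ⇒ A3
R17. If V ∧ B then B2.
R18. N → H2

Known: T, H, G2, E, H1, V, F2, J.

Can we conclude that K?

F3  (by R6: G2, T, H)
Y  (by R9: T, E)
B3  (by R12: V)
A3  (by R16: F2)
P  (by R2: F3, B3, E)
B2  (by R4: P, F2)
N  (by R5: B2)
H2  (by R18: N)
S  (by R11: H2)
K  (by R13: S, A3, Y)

Yes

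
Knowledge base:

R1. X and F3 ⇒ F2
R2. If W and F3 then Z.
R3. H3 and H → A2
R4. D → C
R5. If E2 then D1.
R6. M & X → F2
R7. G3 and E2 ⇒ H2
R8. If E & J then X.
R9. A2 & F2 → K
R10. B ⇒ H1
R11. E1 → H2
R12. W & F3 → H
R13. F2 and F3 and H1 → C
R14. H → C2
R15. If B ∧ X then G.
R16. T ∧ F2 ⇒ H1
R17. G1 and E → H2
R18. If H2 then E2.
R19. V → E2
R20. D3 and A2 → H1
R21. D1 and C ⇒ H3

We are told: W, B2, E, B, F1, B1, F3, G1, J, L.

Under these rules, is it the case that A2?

X  (by R8: E, J)
H1  (by R10: B)
H  (by R12: W, F3)
H2  (by R17: G1, E)
E2  (by R18: H2)
F2  (by R1: X, F3)
D1  (by R5: E2)
C  (by R13: F2, F3, H1)
H3  (by R21: D1, C)
A2  (by R3: H3, H)

Yes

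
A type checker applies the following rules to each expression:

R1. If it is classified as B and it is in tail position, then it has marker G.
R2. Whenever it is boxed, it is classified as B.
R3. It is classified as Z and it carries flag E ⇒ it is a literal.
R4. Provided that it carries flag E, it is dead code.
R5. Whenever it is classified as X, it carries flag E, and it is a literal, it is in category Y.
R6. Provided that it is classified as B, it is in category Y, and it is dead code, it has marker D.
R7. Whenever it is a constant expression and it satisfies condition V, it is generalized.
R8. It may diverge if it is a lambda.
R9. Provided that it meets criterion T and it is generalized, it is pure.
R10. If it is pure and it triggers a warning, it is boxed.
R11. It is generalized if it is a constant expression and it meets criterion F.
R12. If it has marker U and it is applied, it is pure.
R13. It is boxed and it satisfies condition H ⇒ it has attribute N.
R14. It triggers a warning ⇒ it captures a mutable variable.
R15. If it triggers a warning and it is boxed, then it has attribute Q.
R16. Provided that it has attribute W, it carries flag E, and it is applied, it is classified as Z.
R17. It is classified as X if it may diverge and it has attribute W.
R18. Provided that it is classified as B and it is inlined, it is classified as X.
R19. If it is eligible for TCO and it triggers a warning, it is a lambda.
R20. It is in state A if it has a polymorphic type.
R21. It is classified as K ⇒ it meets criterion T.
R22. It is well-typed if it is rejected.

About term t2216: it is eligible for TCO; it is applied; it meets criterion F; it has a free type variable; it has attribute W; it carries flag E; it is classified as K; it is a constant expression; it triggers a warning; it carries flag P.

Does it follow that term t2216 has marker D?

Yes

By R4 (it carries flag E): it is dead code.
By R11 (it is a constant expression, it meets criterion F): it is generalized.
By R16 (it has attribute W, it carries flag E, it is applied): it is classified as Z.
By R19 (it is eligible for TCO, it triggers a warning): it is a lambda.
By R21 (it is classified as K): it meets criterion T.
By R3 (it is classified as Z, it carries flag E): it is a literal.
By R8 (it is a lambda): it may diverge.
By R9 (it meets criterion T, it is generalized): it is pure.
By R10 (it is pure, it triggers a warning): it is boxed.
By R17 (it may diverge, it has attribute W): it is classified as X.
By R2 (it is boxed): it is classified as B.
By R5 (it is classified as X, it carries flag E, it is a literal): it is in category Y.
By R6 (it is classified as B, it is in category Y, it is dead code): it has marker D.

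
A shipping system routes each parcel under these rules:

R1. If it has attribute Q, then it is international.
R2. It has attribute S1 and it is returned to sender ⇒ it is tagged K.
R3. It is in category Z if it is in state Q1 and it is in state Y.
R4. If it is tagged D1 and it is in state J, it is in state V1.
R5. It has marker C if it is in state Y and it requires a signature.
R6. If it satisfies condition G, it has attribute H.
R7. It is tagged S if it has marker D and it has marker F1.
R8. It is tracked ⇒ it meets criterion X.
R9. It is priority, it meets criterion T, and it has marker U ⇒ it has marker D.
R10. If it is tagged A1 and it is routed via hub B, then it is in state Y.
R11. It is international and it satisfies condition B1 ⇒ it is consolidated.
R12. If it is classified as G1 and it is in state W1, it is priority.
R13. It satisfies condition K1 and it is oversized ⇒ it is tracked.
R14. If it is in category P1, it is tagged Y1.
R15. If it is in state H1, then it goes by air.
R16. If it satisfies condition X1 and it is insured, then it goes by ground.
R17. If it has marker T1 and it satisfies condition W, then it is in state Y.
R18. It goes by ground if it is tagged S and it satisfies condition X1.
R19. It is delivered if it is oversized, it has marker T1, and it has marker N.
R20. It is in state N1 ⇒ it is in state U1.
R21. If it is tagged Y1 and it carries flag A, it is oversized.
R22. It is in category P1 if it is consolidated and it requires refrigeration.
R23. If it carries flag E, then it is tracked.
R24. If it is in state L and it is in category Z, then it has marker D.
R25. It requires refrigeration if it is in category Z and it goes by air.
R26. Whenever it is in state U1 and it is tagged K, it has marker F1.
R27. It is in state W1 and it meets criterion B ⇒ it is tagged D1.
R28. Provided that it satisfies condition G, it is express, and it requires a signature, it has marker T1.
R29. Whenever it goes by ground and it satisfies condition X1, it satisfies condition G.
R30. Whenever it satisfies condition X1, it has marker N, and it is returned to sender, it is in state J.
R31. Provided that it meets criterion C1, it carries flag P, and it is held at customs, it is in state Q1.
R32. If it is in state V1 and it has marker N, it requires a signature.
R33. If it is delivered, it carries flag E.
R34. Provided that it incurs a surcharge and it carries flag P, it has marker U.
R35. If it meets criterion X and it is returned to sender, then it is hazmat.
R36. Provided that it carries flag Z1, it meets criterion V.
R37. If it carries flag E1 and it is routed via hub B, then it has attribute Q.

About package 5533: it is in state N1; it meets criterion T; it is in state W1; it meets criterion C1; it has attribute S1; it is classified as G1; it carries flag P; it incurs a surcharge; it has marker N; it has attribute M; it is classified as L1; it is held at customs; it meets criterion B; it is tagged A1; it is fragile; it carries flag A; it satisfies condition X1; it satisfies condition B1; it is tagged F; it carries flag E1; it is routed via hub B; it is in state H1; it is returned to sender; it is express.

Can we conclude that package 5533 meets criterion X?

Yes

By R2 (it has attribute S1, it is returned to sender): it is tagged K.
By R10 (it is tagged A1, it is routed via hub B): it is in state Y.
By R12 (it is classified as G1, it is in state W1): it is priority.
By R15 (it is in state H1): it goes by air.
By R20 (it is in state N1): it is in state U1.
By R26 (it is in state U1, it is tagged K): it has marker F1.
By R27 (it is in state W1, it meets criterion B): it is tagged D1.
By R30 (it satisfies condition X1, it has marker N, it is returned to sender): it is in state J.
By R31 (it meets criterion C1, it carries flag P, it is held at customs): it is in state Q1.
By R34 (it incurs a surcharge, it carries flag P): it has marker U.
By R37 (it carries flag E1, it is routed via hub B): it has attribute Q.
By R1 (it has attribute Q): it is international.
By R3 (it is in state Q1, it is in state Y): it is in category Z.
By R4 (it is tagged D1, it is in state J): it is in state V1.
By R9 (it is priority, it meets criterion T, it has marker U): it has marker D.
By R11 (it is international, it satisfies condition B1): it is consolidated.
By R25 (it is in category Z, it goes by air): it requires refrigeration.
By R32 (it is in state V1, it has marker N): it requires a signature.
By R7 (it has marker D, it has marker F1): it is tagged S.
By R18 (it is tagged S, it satisfies condition X1): it goes by ground.
By R22 (it is consolidated, it requires refrigeration): it is in category P1.
By R29 (it goes by ground, it satisfies condition X1): it satisfies condition G.
By R14 (it is in category P1): it is tagged Y1.
By R21 (it is tagged Y1, it carries flag A): it is oversized.
By R28 (it satisfies condition G, it is express, it requires a signature): it has marker T1.
By R19 (it is oversized, it has marker T1, it has marker N): it is delivered.
By R33 (it is delivered): it carries flag E.
By R23 (it carries flag E): it is tracked.
By R8 (it is tracked): it meets criterion X.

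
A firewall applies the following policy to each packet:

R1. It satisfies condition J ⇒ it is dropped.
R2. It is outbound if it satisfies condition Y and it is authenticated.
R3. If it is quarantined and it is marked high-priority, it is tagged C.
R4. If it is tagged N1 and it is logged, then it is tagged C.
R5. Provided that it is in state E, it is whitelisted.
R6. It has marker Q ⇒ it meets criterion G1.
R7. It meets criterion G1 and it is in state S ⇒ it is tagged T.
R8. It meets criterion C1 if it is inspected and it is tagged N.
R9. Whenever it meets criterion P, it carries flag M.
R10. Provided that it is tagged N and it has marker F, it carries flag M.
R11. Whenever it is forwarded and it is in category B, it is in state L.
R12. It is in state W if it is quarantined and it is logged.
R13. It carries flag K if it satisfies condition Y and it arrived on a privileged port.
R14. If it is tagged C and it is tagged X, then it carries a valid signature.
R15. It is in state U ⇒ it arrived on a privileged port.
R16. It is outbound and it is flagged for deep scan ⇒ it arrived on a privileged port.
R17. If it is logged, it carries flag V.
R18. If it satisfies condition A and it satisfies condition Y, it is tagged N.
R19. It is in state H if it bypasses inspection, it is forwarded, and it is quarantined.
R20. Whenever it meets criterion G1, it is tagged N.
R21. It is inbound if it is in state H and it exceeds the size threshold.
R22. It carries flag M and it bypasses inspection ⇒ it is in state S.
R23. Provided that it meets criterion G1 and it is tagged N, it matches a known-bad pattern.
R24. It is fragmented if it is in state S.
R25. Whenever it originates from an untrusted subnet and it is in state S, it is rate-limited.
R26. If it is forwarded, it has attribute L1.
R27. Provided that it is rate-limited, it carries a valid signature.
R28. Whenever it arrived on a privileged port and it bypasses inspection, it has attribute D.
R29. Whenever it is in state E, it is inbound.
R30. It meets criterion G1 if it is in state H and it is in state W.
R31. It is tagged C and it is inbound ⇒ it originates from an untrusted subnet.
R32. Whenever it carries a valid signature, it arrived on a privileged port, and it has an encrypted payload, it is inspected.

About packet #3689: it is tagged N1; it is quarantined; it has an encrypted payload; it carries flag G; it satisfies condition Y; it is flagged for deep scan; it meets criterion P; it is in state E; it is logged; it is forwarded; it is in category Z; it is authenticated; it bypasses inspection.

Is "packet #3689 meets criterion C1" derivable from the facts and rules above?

Yes

By R2 (it satisfies condition Y, it is authenticated): it is outbound.
By R4 (it is tagged N1, it is logged): it is tagged C.
By R9 (it meets criterion P): it carries flag M.
By R12 (it is quarantined, it is logged): it is in state W.
By R16 (it is outbound, it is flagged for deep scan): it arrived on a privileged port.
By R19 (it bypasses inspection, it is forwarded, it is quarantined): it is in state H.
By R22 (it carries flag M, it bypasses inspection): it is in state S.
By R29 (it is in state E): it is inbound.
By R30 (it is in state H, it is in state W): it meets criterion G1.
By R31 (it is tagged C, it is inbound): it originates from an untrusted subnet.
By R20 (it meets criterion G1): it is tagged N.
By R25 (it originates from an untrusted subnet, it is in state S): it is rate-limited.
By R27 (it is rate-limited): it carries a valid signature.
By R32 (it carries a valid signature, it arrived on a privileged port, it has an encrypted payload): it is inspected.
By R8 (it is inspected, it is tagged N): it meets criterion C1.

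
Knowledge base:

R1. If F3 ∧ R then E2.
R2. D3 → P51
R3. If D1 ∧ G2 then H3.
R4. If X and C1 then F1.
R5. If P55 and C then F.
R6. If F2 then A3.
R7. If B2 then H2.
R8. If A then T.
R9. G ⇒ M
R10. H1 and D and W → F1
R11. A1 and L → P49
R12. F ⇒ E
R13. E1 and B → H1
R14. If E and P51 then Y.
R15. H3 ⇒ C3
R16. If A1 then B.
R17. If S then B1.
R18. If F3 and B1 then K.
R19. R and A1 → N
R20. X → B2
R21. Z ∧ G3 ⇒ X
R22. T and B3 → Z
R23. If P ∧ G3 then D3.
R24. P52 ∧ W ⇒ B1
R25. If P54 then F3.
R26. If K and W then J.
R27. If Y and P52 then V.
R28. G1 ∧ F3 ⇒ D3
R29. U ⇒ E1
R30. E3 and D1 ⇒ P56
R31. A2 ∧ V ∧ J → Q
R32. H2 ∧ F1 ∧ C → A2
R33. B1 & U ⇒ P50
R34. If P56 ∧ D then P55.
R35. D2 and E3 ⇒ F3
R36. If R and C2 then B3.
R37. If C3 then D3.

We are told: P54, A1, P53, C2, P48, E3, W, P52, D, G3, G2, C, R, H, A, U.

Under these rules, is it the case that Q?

No

Forward chaining from the given facts derives: T, B, N, B1, F3, E1, P50, B3, E2, H1, K, Z, J, F1, X, B2, H2, A2.
The only rule concluding Q is R31, which needs V; that is never established.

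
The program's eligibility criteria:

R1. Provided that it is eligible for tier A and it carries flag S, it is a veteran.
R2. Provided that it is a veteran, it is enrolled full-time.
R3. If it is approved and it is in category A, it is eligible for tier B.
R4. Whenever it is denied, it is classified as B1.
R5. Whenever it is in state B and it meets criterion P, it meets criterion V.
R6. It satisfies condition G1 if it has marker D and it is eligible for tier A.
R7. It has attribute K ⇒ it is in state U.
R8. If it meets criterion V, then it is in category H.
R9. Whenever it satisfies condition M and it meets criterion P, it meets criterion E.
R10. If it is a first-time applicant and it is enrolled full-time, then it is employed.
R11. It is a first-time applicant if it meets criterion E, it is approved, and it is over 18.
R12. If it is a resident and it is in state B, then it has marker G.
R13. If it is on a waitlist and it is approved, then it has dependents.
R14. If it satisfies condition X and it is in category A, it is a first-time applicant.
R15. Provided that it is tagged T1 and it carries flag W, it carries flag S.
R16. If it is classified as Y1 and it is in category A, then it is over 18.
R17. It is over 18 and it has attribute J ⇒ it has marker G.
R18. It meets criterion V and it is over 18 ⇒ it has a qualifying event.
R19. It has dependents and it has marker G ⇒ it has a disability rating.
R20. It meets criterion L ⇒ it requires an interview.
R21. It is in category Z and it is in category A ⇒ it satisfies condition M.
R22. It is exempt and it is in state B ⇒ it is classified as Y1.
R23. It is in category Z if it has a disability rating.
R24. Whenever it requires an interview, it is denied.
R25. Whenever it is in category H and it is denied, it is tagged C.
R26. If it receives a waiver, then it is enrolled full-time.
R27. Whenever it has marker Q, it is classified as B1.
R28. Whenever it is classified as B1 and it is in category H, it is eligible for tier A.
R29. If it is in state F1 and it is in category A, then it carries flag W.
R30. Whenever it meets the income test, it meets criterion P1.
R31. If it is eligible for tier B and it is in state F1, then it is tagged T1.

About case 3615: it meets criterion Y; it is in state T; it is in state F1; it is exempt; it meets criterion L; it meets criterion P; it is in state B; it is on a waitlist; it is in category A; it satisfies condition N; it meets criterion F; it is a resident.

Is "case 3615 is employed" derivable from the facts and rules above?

Forward chaining from the given facts derives: meets criterion V, is in category H, has marker G, requires an interview, is classified as Y1, is denied, is tagged C, carries flag W, is classified as B1, is over 18, has a qualifying event, is eligible for tier A.
The only rule concluding "it is employed" is R10, which needs "it is a first-time applicant"; that is never established.

No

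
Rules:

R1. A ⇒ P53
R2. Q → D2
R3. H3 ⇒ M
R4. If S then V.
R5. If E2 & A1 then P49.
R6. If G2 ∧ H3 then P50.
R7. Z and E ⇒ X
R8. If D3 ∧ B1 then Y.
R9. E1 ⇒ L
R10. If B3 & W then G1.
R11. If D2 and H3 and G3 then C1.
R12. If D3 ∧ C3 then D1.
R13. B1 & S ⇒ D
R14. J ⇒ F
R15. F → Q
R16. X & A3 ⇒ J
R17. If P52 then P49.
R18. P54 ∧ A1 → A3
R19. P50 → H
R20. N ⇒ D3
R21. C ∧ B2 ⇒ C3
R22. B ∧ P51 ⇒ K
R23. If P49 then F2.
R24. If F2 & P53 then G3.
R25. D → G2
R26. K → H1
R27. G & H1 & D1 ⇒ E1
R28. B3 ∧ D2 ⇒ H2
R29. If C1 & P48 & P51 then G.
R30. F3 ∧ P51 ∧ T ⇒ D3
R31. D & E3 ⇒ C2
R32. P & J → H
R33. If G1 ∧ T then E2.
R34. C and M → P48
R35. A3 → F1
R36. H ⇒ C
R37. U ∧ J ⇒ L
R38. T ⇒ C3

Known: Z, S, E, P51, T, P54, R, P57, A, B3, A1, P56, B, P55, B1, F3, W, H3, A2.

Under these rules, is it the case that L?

P53  (by R1: A)
M  (by R3: H3)
X  (by R7: Z, E)
G1  (by R10: B3, W)
D  (by R13: B1, S)
A3  (by R18: P54, A1)
K  (by R22: B, P51)
G2  (by R25: D)
H1  (by R26: K)
D3  (by R30: F3, P51, T)
E2  (by R33: G1, T)
C3  (by R38: T)
P49  (by R5: E2, A1)
P50  (by R6: G2, H3)
D1  (by R12: D3, C3)
J  (by R16: X, A3)
H  (by R19: P50)
F2  (by R23: P49)
G3  (by R24: F2, P53)
C  (by R36: H)
F  (by R14: J)
Q  (by R15: F)
P48  (by R34: C, M)
D2  (by R2: Q)
C1  (by R11: D2, H3, G3)
G  (by R29: C1, P48, P51)
E1  (by R27: G, H1, D1)
L  (by R9: E1)

Yes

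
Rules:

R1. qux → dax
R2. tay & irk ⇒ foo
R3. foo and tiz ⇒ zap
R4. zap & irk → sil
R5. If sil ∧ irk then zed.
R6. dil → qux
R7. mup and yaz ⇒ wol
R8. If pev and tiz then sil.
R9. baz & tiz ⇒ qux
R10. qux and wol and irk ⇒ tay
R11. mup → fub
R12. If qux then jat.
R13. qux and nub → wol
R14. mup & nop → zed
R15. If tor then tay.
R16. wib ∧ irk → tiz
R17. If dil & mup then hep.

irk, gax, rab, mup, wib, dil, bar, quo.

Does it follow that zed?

Forward chaining from the given facts derives: qux, fub, jat, tiz, hep, dax.
Rules concluding zed: R5 needs sil; R14 needs nop — none of these are established.

No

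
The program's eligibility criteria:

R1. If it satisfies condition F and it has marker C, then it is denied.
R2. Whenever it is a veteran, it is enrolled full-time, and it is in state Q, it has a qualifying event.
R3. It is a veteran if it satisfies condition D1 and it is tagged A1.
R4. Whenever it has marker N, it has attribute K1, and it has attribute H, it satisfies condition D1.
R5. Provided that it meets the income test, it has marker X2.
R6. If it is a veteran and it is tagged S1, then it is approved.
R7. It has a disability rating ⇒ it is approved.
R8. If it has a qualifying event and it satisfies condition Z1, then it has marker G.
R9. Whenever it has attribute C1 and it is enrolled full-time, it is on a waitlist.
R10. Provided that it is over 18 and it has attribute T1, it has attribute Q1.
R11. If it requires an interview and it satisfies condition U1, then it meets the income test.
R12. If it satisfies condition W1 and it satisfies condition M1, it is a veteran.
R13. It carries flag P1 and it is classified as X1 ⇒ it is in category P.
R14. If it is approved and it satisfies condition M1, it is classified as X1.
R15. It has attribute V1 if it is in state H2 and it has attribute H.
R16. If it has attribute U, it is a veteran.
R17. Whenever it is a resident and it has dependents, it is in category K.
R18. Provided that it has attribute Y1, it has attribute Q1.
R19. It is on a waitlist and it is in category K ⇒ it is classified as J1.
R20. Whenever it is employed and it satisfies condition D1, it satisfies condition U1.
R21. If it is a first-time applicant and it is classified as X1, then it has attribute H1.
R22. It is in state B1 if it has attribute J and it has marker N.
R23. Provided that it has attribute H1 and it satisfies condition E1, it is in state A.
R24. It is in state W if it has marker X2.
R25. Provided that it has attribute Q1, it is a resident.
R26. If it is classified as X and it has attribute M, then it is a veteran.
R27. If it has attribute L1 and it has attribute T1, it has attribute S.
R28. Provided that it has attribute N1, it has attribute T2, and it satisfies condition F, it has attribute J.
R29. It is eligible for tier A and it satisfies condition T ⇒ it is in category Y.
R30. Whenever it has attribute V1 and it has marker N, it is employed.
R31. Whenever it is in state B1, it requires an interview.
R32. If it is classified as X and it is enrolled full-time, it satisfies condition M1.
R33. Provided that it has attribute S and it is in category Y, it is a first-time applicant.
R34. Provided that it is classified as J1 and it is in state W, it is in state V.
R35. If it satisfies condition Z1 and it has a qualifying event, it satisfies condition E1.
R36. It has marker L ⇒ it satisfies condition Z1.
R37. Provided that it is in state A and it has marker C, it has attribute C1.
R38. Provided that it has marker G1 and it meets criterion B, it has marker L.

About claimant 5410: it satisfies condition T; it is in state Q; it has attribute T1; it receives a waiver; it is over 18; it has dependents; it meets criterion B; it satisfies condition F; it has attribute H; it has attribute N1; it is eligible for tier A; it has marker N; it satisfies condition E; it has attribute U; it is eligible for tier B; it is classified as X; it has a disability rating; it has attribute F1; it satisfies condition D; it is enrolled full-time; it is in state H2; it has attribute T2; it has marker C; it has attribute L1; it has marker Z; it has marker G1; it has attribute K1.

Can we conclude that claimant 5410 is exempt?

Forward chaining from the given facts derives: is denied, satisfies condition D1, is approved, has attribute Q1, has attribute V1, is a veteran, is a resident, has attribute S, has attribute J, is in category Y, is employed, satisfies condition M1, is a first-time applicant, has marker L, has a qualifying event, is classified as X1, is in category K, satisfies condition U1, has attribute H1, is in state B1, requires an interview, satisfies condition Z1, has marker G, meets the income test, satisfies condition E1, has marker X2, is in state A, is in state W, has attribute C1, is on a waitlist, is classified as J1, is in state V.
No rule has "it is exempt" as its conclusion, and it is not among the given facts.

No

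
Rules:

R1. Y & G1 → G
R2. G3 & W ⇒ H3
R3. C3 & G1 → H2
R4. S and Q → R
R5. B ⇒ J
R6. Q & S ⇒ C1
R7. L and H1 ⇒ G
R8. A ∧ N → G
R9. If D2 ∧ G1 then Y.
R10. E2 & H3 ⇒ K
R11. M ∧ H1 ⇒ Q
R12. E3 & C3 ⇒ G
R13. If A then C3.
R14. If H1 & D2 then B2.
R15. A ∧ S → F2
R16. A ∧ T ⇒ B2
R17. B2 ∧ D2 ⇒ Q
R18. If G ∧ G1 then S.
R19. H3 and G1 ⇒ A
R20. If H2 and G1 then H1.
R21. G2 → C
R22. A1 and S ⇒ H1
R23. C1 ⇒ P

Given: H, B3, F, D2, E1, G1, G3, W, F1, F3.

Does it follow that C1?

Yes

H3  (by R2: G3, W)
Y  (by R9: D2, G1)
A  (by R19: H3, G1)
G  (by R1: Y, G1)
C3  (by R13: A)
S  (by R18: G, G1)
H2  (by R3: C3, G1)
H1  (by R20: H2, G1)
B2  (by R14: H1, D2)
Q  (by R17: B2, D2)
C1  (by R6: Q, S)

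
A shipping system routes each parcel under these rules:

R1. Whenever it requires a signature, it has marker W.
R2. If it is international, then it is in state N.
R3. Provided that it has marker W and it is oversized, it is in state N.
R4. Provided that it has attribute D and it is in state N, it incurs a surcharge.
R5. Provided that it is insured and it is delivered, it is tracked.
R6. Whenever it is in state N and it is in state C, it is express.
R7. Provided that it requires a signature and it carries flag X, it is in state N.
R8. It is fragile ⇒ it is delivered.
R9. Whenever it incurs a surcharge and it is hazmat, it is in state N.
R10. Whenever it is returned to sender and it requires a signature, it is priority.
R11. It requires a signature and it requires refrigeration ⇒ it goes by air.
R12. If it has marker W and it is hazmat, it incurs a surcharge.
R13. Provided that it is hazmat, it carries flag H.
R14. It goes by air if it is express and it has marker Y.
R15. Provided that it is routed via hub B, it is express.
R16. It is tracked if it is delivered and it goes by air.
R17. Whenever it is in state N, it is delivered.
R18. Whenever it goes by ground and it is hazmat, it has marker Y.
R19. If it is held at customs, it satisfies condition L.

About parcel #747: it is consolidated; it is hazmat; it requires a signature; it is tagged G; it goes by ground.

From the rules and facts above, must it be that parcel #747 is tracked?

No

Forward chaining from the given facts derives: has marker W, incurs a surcharge, carries flag H, has marker Y, is in state N, is delivered.
Rules concluding "it is tracked": R5 needs "it is insured"; R16 needs "it goes by air" — none of these are established.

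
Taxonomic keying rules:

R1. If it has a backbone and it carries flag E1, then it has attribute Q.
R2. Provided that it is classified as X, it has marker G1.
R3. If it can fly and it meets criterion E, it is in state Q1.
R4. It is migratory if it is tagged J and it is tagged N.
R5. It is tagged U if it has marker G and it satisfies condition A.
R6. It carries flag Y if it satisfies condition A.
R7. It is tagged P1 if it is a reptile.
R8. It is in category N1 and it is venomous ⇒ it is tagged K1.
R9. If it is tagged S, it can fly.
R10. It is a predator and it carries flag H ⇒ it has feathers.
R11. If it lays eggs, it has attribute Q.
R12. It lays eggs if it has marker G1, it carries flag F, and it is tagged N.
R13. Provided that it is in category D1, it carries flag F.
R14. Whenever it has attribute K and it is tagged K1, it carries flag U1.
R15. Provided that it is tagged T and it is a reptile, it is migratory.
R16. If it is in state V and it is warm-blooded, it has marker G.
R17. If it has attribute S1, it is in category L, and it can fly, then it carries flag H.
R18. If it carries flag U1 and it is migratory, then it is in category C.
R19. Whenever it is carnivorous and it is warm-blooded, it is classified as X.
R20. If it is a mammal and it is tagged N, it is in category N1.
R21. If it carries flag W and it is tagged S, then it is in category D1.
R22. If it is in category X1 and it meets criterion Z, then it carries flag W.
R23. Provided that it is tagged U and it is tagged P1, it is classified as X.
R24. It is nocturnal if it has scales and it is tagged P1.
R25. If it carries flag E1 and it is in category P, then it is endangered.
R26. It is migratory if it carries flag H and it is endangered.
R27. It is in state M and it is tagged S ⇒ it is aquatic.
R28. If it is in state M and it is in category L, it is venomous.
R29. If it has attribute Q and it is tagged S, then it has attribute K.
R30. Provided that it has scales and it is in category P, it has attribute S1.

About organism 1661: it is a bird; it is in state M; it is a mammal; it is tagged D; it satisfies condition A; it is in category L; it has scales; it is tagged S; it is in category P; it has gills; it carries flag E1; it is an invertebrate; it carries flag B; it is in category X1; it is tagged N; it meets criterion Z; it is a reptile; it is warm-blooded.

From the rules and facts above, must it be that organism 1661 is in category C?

No

Forward chaining from the given facts derives: carries flag Y, is tagged P1, can fly, is in category N1, carries flag W, is nocturnal, is endangered, is aquatic, is venomous, has attribute S1, is tagged K1, carries flag H, is in category D1, is migratory, carries flag F.
The only rule concluding "it is in category C" is R18, which needs "it carries flag U1"; that is never established.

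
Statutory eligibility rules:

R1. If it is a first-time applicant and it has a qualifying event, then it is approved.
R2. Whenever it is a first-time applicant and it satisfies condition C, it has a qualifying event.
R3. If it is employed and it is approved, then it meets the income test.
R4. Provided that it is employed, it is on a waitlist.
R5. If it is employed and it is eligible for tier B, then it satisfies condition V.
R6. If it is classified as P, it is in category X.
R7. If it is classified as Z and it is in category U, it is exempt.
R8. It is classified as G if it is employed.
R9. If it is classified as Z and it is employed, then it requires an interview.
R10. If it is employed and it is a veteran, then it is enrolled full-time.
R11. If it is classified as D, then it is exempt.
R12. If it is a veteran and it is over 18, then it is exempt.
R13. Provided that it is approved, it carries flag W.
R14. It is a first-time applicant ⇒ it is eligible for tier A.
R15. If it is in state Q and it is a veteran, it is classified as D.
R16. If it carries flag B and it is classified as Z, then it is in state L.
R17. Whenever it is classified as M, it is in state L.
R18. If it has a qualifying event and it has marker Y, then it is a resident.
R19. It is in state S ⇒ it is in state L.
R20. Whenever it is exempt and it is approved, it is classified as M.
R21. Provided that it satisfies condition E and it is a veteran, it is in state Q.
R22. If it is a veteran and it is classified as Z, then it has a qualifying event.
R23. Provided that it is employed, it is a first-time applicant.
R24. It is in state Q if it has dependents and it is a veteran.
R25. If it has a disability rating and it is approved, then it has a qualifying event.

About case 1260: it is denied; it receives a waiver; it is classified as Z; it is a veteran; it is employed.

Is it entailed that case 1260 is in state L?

Forward chaining from the given facts derives: is on a waitlist, is classified as G, requires an interview, is enrolled full-time, has a qualifying event, is a first-time applicant, is approved, meets the income test, carries flag W, is eligible for tier A.
Rules concluding "it is in state L": R16 needs "it carries flag B"; R17 needs "it is classified as M"; R19 needs "it is in state S" — none of these are established.

No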